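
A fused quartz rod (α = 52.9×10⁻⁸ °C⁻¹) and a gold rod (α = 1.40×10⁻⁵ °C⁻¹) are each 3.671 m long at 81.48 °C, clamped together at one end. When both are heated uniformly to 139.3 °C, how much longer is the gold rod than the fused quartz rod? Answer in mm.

ΔT = 57.82 K
fused quartz: ΔL = 52.9×10⁻⁸ × 3.671 m × 57.82 = 1.1228×10⁻⁴ m = 0.11228 mm
gold: ΔL = 1.40×10⁻⁵ × 3.671 m × 57.82 = 2.9716×10⁻³ m = 2.9716 mm
difference = 2.9716 − 0.11228 = 2.85932 mm

2.86 mm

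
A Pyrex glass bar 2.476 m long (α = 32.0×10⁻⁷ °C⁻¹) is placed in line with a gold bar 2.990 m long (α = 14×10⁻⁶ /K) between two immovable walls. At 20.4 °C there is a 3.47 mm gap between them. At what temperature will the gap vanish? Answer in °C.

T = 90.1 °C

Gap closes when ΔL₁ + ΔL₂ = 3.47 mm = 3.47×10⁻³ m
(α₁L₁ + α₂L₂)ΔT = g
α₁L₁ + α₂L₂ = 32.0×10⁻⁷×2.476 + 14×10⁻⁶×2.990 = 4.97832×10⁻⁵ m/K
ΔT = 3.47×10⁻³ / 4.97832×10⁻⁵ = 69.702 K
T = 20.4 + 69.702 = 90.102 °C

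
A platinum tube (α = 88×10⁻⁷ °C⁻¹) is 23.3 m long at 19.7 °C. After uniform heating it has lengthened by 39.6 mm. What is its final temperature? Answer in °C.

T = 213 °C

ΔL = αL₀ΔT ⇒ ΔT = ΔL / (αL₀)
ΔT = 39.6×10⁻³ m / (88×10⁻⁷ × 23.3 m) = 193.13 K
T = 19.7 + 193.13 = 212.83 °C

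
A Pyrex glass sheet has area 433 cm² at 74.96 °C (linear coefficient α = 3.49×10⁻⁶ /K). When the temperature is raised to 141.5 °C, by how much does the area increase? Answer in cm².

Area coefficient ≈ 2α; |ΔT| = 66.54 K
ΔA = 2αA₀ΔT = 2(3.49×10⁻⁶)(433)(66.54) = 0.201 cm²

ΔA = 0.201 cm²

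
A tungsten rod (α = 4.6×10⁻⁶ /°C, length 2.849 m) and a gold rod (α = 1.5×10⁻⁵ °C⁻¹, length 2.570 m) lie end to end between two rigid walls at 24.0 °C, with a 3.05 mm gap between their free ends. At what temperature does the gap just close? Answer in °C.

Gap closes when ΔL₁ + ΔL₂ = 3.05 mm = 3.05×10⁻³ m
(α₁L₁ + α₂L₂)ΔT = g
α₁L₁ + α₂L₂ = 4.6×10⁻⁶×2.849 + 1.5×10⁻⁵×2.570 = 5.16554×10⁻⁵ m/K
ΔT = 3.05×10⁻³ / 5.16554×10⁻⁵ = 59.045 K
T = 24.0 + 59.045 = 83.045 °C

T = 83.0 °C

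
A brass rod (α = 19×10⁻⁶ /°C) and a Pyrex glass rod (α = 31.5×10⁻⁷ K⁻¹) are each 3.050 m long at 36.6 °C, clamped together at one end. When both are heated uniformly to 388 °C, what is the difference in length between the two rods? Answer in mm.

17.0 mm

ΔT = 351.4 K
brass: ΔL = 19×10⁻⁶ × 3.050 m × 351.4 = 2.0364×10⁻² m = 20.364 mm
Pyrex glass: ΔL = 31.5×10⁻⁷ × 3.050 m × 351.4 = 3.3761×10⁻³ m = 3.3761 mm
difference = 20.364 − 3.3761 = 16.9879 mm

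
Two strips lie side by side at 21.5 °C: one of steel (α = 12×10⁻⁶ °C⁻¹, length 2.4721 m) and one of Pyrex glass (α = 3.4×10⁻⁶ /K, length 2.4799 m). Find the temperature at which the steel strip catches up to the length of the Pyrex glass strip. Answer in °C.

L₁(1 + α₁ΔT) = L₂(1 + α₂ΔT) ⇒ ΔT = (L₂ − L₁)/(α₁L₁ − α₂L₂)
L₂ − L₁ = 2.4799 − 2.4721 = 7.80×10⁻³ m
α₁L₁ − α₂L₂ = 12×10⁻⁶×2.4721 − 3.4×10⁻⁶×2.4799 = 2.123354×10⁻⁵ m/K
ΔT = 7.80×10⁻³ / 2.123354×10⁻⁵ = 367.343 K
T = 21.5 + 367.343 = 388.843 °C

T = 388.8 °C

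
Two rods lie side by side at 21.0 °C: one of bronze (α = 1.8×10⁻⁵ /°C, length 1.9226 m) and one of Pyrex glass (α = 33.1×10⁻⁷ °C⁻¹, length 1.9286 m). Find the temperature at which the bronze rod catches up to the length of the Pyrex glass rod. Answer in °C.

T = 233.6 °C

L₁(1 + α₁ΔT) = L₂(1 + α₂ΔT) ⇒ ΔT = (L₂ − L₁)/(α₁L₁ − α₂L₂)
L₂ − L₁ = 1.9286 − 1.9226 = 6.00×10⁻³ m
α₁L₁ − α₂L₂ = 1.8×10⁻⁵×1.9226 − 33.1×10⁻⁷×1.9286 = 2.8223134×10⁻⁵ m/K
ΔT = 6.00×10⁻³ / 2.8223134×10⁻⁵ = 212.592 K
T = 21.0 + 212.592 = 233.592 °C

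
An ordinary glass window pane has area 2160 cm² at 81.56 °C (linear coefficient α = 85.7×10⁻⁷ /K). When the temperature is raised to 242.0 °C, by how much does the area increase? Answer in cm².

Area coefficient ≈ 2α; |ΔT| = 160.44 K
ΔA = 2αA₀ΔT = 2(85.7×10⁻⁷)(2160)(160.44) = 5.94 cm²

ΔA = 5.94 cm²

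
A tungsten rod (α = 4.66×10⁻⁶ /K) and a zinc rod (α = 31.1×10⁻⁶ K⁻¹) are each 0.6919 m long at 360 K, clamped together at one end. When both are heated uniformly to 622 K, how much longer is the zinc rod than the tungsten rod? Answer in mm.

ΔT = 262 K
tungsten: ΔL = 4.66×10⁻⁶ × 0.6919 m × 262 = 8.4475×10⁻⁴ m = 0.84475 mm
zinc: ΔL = 31.1×10⁻⁶ × 0.6919 m × 262 = 5.6377×10⁻³ m = 5.6377 mm
difference = 5.6377 − 0.84475 = 4.79295 mm

4.79 mm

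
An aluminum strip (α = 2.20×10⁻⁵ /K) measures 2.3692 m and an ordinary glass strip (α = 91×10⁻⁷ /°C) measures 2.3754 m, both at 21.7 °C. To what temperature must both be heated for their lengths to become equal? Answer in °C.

T = 224.9 °C

L₁(1 + α₁ΔT) = L₂(1 + α₂ΔT) ⇒ ΔT = (L₂ − L₁)/(α₁L₁ − α₂L₂)
L₂ − L₁ = 2.3754 − 2.3692 = 6.20×10⁻³ m
α₁L₁ − α₂L₂ = 2.20×10⁻⁵×2.3692 − 91×10⁻⁷×2.3754 = 3.050626×10⁻⁵ m/K
ΔT = 6.20×10⁻³ / 3.050626×10⁻⁵ = 203.237 K
T = 21.7 + 203.237 = 224.937 °C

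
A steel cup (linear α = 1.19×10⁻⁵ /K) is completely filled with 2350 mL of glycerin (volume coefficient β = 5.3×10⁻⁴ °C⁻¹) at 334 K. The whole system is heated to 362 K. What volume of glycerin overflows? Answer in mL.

32.5 mL

The cup also expands: β_container ≈ 3α = 3.57×10⁻⁵ /K
Net overflow = V₀(β_liq − 3α_cont)ΔT
β − 3α = 5.30×10⁻⁴ − 3.57×10⁻⁵ = 4.943×10⁻⁴ /K; ΔT = 28 K
ΔV = 2350 × 4.943×10⁻⁴ × 28 = 32.5 mL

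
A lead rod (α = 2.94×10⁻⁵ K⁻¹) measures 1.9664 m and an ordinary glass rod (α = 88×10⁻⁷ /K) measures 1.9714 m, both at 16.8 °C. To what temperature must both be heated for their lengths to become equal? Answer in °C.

T = 140.4 °C

L₁(1 + α₁ΔT) = L₂(1 + α₂ΔT) ⇒ ΔT = (L₂ − L₁)/(α₁L₁ − α₂L₂)
L₂ − L₁ = 1.9714 − 1.9664 = 5.00×10⁻³ m
α₁L₁ − α₂L₂ = 2.94×10⁻⁵×1.9664 − 88×10⁻⁷×1.9714 = 4.046384×10⁻⁵ m/K
ΔT = 5.00×10⁻³ / 4.046384×10⁻⁵ = 123.567 K
T = 16.8 + 123.567 = 140.367 °C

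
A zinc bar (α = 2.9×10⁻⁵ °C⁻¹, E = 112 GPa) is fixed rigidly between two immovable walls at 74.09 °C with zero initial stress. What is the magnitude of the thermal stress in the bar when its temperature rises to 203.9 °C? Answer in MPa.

σ = 422 MPa

Fully constrained: the free strain ε = αΔT is blocked, so σ = Eε = EαΔT.
|ΔT| = 129.81 K
σ = 112×10⁹ × 2.9×10⁻⁵ × 129.81 = 4.22×10⁸ Pa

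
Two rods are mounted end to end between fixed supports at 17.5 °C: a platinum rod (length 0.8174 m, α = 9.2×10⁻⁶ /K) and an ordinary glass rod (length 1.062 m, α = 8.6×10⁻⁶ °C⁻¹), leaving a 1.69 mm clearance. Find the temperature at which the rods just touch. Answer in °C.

α₁L₁ = 7.52008×10⁻⁶ m/K, α₂L₂ = 9.1332×10⁻⁶ m/K → total 1.665328×10⁻⁵ m/K
ΔT = g/(α₁L₁+α₂L₂) = 1.69×10⁻³ / 1.665328×10⁻⁵ = 101.48 K
T = 17.5 + 101.48 = 118.98 °C

T = 119 °C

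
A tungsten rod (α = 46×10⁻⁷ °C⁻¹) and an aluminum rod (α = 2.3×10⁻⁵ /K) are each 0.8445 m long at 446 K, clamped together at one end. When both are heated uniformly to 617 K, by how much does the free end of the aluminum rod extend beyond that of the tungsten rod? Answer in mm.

ΔT = 171 K
tungsten: ΔL = 46×10⁻⁷ × 0.8445 m × 171 = 6.6428×10⁻⁴ m = 0.66428 mm
aluminum: ΔL = 2.3×10⁻⁵ × 0.8445 m × 171 = 3.3214×10⁻³ m = 3.3214 mm
difference = 3.3214 − 0.66428 = 2.65712 mm

2.66 mm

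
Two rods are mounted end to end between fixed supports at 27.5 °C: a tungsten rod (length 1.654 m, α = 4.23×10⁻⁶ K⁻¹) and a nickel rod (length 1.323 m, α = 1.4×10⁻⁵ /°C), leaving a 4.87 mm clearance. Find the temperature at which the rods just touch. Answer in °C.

T = 218 °C

α₁L₁ = 6.99642×10⁻⁶ m/K, α₂L₂ = 1.8522×10⁻⁵ m/K → total 2.551842×10⁻⁵ m/K
ΔT = g/(α₁L₁+α₂L₂) = 4.87×10⁻³ / 2.551842×10⁻⁵ = 190.84 K
T = 27.5 + 190.84 = 218.34 °C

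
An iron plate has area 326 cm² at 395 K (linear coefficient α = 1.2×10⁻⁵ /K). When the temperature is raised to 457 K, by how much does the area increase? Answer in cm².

Area coefficient ≈ 2α; |ΔT| = 62 K
ΔA = 2αA₀ΔT = 2(1.2×10⁻⁵)(326)(62) = 0.485 cm²

ΔA = 0.485 cm²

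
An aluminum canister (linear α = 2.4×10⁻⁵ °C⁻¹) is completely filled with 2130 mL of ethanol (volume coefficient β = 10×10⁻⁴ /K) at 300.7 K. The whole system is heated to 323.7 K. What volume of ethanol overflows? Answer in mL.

45.5 mL

The canister also expands: β_container ≈ 3α = 7.2×10⁻⁵ /K
Net overflow = V₀(β_liq − 3α_cont)ΔT
β − 3α = 1.00×10⁻³ − 7.2×10⁻⁵ = 9.28×10⁻⁴ /K; ΔT = 23.0 K
ΔV = 2130 × 9.28×10⁻⁴ × 23.0 = 45.5 mL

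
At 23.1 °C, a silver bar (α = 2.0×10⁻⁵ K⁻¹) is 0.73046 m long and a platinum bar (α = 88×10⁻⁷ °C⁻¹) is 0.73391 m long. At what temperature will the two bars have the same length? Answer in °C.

Equal length when α₁L₁ΔT − α₂L₂ΔT = L₂ − L₁ = 3.45×10⁻³ m
α₁L₁ = 1.46092×10⁻⁵, α₂L₂ = 6.458408×10⁻⁶ → Δ(αL) = 8.150792×10⁻⁶ m/K
ΔT = 3.45×10⁻³ / 8.150792×10⁻⁶ = 423.272 K, so T = 23.1 + 423.272 = 446.372 °C

T = 446.4 °C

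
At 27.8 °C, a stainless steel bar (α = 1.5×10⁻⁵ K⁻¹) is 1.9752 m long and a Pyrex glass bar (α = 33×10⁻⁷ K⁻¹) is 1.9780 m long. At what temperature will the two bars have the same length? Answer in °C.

T = 149.0 °C

L₁(1 + α₁ΔT) = L₂(1 + α₂ΔT) ⇒ ΔT = (L₂ − L₁)/(α₁L₁ − α₂L₂)
L₂ − L₁ = 1.9780 − 1.9752 = 2.80×10⁻³ m
α₁L₁ − α₂L₂ = 1.5×10⁻⁵×1.9752 − 33×10⁻⁷×1.9780 = 2.31006×10⁻⁵ m/K
ΔT = 2.80×10⁻³ / 2.31006×10⁻⁵ = 121.209 K
T = 27.8 + 121.209 = 149.009 °C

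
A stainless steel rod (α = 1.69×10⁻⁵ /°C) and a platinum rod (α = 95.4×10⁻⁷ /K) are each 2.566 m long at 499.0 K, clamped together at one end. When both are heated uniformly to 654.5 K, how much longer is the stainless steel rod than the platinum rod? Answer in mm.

2.94 mm

ΔT = 155.5 K
stainless steel: ΔL = 1.69×10⁻⁵ × 2.566 m × 155.5 = 6.7433×10⁻³ m = 6.7433 mm
platinum: ΔL = 95.4×10⁻⁷ × 2.566 m × 155.5 = 3.8066×10⁻³ m = 3.8066 mm
difference = 6.7433 − 3.8066 = 2.9367 mm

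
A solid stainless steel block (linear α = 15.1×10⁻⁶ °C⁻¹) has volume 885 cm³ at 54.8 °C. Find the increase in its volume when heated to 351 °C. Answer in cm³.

ΔV = 11.9 cm³

Isotropic solid: β ≈ 3α = 4.5×10⁻⁵ /K; ΔT = 296.2 K
ΔV = 3αV₀ΔT = 3(15.1×10⁻⁶)(885)(296.2) = 11.9 cm³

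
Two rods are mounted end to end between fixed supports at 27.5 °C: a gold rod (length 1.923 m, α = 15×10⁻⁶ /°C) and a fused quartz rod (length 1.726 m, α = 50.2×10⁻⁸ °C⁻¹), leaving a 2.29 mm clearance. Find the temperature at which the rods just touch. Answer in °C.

Gap closes when ΔL₁ + ΔL₂ = 2.29 mm = 2.29×10⁻³ m
(α₁L₁ + α₂L₂)ΔT = g
α₁L₁ + α₂L₂ = 15×10⁻⁶×1.923 + 50.2×10⁻⁸×1.726 = 2.9711452×10⁻⁵ m/K
ΔT = 2.29×10⁻³ / 2.9711452×10⁻⁵ = 77.07 K
T = 27.5 + 77.07 = 104.57 °C

T = 105 °C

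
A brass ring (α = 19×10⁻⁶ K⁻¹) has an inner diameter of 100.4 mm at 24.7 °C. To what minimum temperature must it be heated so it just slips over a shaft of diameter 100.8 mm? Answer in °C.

Required Δd = 100.8 − 100.4 = 0.4 mm
Δd = αd₀ΔT ⇒ ΔT = Δd/(αd₀) = 0.4 / (19×10⁻⁶ × 100.4) = 209.69 K
T_min = 24.7 + 209.69 = 234.39 °C

T = 234 °C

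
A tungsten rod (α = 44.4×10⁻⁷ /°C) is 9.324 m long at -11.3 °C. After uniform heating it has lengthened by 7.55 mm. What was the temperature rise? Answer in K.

ΔL = αL₀ΔT ⇒ ΔT = ΔL / (αL₀)
ΔT = 7.55×10⁻³ m / (44.4×10⁻⁷ × 9.324 m) = 182.37 K

ΔT = 182 K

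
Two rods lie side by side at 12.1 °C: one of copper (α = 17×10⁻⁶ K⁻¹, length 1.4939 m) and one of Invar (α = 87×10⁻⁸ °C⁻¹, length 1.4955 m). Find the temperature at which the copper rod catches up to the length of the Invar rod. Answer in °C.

T = 78.50 °C

L₁(1 + α₁ΔT) = L₂(1 + α₂ΔT) ⇒ ΔT = (L₂ − L₁)/(α₁L₁ − α₂L₂)
L₂ − L₁ = 1.4955 − 1.4939 = 1.60×10⁻³ m
α₁L₁ − α₂L₂ = 17×10⁻⁶×1.4939 − 87×10⁻⁸×1.4955 = 2.4095215×10⁻⁵ m/K
ΔT = 1.60×10⁻³ / 2.4095215×10⁻⁵ = 66.4032 K
T = 12.1 + 66.4032 = 78.5032 °C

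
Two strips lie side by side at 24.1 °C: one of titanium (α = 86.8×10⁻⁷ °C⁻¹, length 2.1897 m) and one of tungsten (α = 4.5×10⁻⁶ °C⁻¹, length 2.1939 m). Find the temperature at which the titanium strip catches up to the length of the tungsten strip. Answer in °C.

T = 483.9 °C

Equal length when α₁L₁ΔT − α₂L₂ΔT = L₂ − L₁ = 4.20×10⁻³ m
α₁L₁ = 1.9006596×10⁻⁵, α₂L₂ = 9.87255×10⁻⁶ → Δ(αL) = 9.134046×10⁻⁶ m/K
ΔT = 4.20×10⁻³ / 9.134046×10⁻⁶ = 459.818 K, so T = 24.1 + 459.818 = 483.918 °C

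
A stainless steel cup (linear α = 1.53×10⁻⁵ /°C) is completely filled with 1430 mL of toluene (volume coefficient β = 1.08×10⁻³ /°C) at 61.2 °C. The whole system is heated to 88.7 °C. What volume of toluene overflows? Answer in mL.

40.7 mL

The cup also expands: β_container ≈ 3α = 4.59×10⁻⁵ /K
Net overflow = V₀(β_liq − 3α_cont)ΔT
β − 3α = 1.08×10⁻³ − 4.59×10⁻⁵ = 1.0341×10⁻³ /K; ΔT = 27.5 K
ΔV = 1430 × 1.0341×10⁻³ × 27.5 = 40.7 mL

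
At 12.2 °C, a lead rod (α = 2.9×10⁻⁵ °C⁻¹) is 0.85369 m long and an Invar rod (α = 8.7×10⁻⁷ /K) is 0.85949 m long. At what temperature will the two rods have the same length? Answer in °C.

T = 253.8 °C

L₁(1 + α₁ΔT) = L₂(1 + α₂ΔT) ⇒ ΔT = (L₂ − L₁)/(α₁L₁ − α₂L₂)
L₂ − L₁ = 0.85949 − 0.85369 = 5.80×10⁻³ m
α₁L₁ − α₂L₂ = 2.9×10⁻⁵×0.85369 − 8.7×10⁻⁷×0.85949 = 2.40092537×10⁻⁵ m/K
ΔT = 5.80×10⁻³ / 2.40092537×10⁻⁵ = 241.574 K
T = 12.2 + 241.574 = 253.774 °C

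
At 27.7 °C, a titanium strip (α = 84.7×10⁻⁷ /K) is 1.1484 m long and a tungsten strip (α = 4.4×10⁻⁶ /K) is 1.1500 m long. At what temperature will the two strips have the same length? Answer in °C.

T = 370.5 °C

Equal length when α₁L₁ΔT − α₂L₂ΔT = L₂ − L₁ = 1.60×10⁻³ m
α₁L₁ = 9.726948×10⁻⁶, α₂L₂ = 5.060×10⁻⁶ → Δ(αL) = 4.666948×10⁻⁶ m/K
ΔT = 1.60×10⁻³ / 4.666948×10⁻⁶ = 342.836 K, so T = 27.7 + 342.836 = 370.536 °C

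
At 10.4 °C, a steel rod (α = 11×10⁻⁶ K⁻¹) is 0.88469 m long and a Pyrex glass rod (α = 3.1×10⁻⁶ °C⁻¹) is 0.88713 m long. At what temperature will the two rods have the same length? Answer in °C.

L₁(1 + α₁ΔT) = L₂(1 + α₂ΔT) ⇒ ΔT = (L₂ − L₁)/(α₁L₁ − α₂L₂)
L₂ − L₁ = 0.88713 − 0.88469 = 2.44×10⁻³ m
α₁L₁ − α₂L₂ = 11×10⁻⁶×0.88469 − 3.1×10⁻⁶×0.88713 = 6.981487×10⁻⁶ m/K
ΔT = 2.44×10⁻³ / 6.981487×10⁻⁶ = 349.496 K
T = 10.4 + 349.496 = 359.896 °C

T = 359.9 °C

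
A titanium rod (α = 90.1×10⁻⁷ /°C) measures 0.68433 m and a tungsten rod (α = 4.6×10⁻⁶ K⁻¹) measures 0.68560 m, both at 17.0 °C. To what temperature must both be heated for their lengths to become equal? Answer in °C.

Equal length when α₁L₁ΔT − α₂L₂ΔT = L₂ − L₁ = 1.27×10⁻³ m
α₁L₁ = 6.1658133×10⁻⁶, α₂L₂ = 3.15376×10⁻⁶ → Δ(αL) = 3.0120533×10⁻⁶ m/K
ΔT = 1.27×10⁻³ / 3.0120533×10⁻⁶ = 421.639 K, so T = 17.0 + 421.639 = 438.639 °C

T = 438.6 °C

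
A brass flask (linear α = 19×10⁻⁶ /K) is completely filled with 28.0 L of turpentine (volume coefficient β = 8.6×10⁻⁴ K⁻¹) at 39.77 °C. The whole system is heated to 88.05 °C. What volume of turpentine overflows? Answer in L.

The flask also expands: β_container ≈ 3α = 5.7×10⁻⁵ /K
Net overflow = V₀(β_liq − 3α_cont)ΔT
β − 3α = 8.60×10⁻⁴ − 5.7×10⁻⁵ = 8.03×10⁻⁴ /K; ΔT = 48.28 K
ΔV = 28.0 × 8.03×10⁻⁴ × 48.28 = 1.09 L

1.09 L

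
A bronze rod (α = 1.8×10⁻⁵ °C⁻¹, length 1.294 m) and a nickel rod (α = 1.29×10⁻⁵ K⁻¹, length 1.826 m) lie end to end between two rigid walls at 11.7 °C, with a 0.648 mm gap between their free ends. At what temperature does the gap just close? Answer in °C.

α₁L₁ = 2.3292×10⁻⁵ m/K, α₂L₂ = 2.35554×10⁻⁵ m/K → total 4.68474×10⁻⁵ m/K
ΔT = g/(α₁L₁+α₂L₂) = 6.48×10⁻⁴ / 4.68474×10⁻⁵ = 13.832 K
T = 11.7 + 13.832 = 25.532 °C

T = 25.5 °C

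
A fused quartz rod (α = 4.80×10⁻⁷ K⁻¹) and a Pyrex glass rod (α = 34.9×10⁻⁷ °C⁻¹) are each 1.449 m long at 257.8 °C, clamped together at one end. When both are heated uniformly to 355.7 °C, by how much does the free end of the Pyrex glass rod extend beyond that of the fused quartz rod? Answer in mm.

ΔT = 97.9 K
fused quartz: ΔL = 4.80×10⁻⁷ × 1.449 m × 97.9 = 6.8091×10⁻⁵ m = 0.068091 mm
Pyrex glass: ΔL = 34.9×10⁻⁷ × 1.449 m × 97.9 = 4.9508×10⁻⁴ m = 0.49508 mm
difference = 0.49508 − 0.068091 = 0.426989 mm

0.427 mm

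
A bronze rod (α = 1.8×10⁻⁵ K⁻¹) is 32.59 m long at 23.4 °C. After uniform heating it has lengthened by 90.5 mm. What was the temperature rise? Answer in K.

ΔT = 154 K

ΔL = αL₀ΔT ⇒ ΔT = ΔL / (αL₀)
ΔT = 90.5×10⁻³ m / (1.8×10⁻⁵ × 32.59 m) = 154.27 K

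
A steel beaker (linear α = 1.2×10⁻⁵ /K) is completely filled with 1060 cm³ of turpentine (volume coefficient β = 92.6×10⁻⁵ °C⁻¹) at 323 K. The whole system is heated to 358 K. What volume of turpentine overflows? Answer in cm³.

33.0 cm³

The beaker also expands: β_container ≈ 3α = 3.6×10⁻⁵ /K
Net overflow = V₀(β_liq − 3α_cont)ΔT
β − 3α = 9.26×10⁻⁴ − 3.6×10⁻⁵ = 8.90×10⁻⁴ /K; ΔT = 35 K
ΔV = 1060 × 8.90×10⁻⁴ × 35 = 33.0 cm³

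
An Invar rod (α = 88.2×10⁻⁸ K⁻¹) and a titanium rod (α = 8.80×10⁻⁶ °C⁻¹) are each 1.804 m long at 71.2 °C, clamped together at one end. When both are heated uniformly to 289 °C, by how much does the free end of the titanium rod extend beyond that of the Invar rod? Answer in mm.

3.11 mm

ΔT = 217.8 K
Invar: ΔL = 88.2×10⁻⁸ × 1.804 m × 217.8 = 3.4655×10⁻⁴ m = 0.34655 mm
titanium: ΔL = 8.80×10⁻⁶ × 1.804 m × 217.8 = 3.4576×10⁻³ m = 3.4576 mm
difference = 3.4576 − 0.34655 = 3.11105 mm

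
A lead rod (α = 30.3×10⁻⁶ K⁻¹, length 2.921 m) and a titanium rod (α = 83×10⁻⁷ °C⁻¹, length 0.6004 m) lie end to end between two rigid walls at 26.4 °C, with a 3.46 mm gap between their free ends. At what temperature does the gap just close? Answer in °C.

T = 63.4 °C

Gap closes when ΔL₁ + ΔL₂ = 3.46 mm = 3.46×10⁻³ m
(α₁L₁ + α₂L₂)ΔT = g
α₁L₁ + α₂L₂ = 30.3×10⁻⁶×2.921 + 83×10⁻⁷×0.6004 = 9.348962×10⁻⁵ m/K
ΔT = 3.46×10⁻³ / 9.348962×10⁻⁵ = 37.009 K
T = 26.4 + 37.009 = 63.409 °C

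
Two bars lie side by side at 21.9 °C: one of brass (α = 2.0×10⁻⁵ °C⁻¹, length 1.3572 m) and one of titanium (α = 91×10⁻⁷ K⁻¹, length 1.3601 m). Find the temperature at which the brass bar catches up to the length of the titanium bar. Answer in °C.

Equal length when α₁L₁ΔT − α₂L₂ΔT = L₂ − L₁ = 2.90×10⁻³ m
α₁L₁ = 2.7144×10⁻⁵, α₂L₂ = 1.237691×10⁻⁵ → Δ(αL) = 1.476709×10⁻⁵ m/K
ΔT = 2.90×10⁻³ / 1.476709×10⁻⁵ = 196.383 K, so T = 21.9 + 196.383 = 218.283 °C

T = 218.3 °C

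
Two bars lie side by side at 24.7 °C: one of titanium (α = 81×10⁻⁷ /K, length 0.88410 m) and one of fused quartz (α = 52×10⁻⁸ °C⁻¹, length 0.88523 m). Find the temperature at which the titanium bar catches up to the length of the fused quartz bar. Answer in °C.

T = 193.3 °C

L₁(1 + α₁ΔT) = L₂(1 + α₂ΔT) ⇒ ΔT = (L₂ − L₁)/(α₁L₁ − α₂L₂)
L₂ − L₁ = 0.88523 − 0.88410 = 1.13×10⁻³ m
α₁L₁ − α₂L₂ = 81×10⁻⁷×0.88410 − 52×10⁻⁸×0.88523 = 6.7008904×10⁻⁶ m/K
ΔT = 1.13×10⁻³ / 6.7008904×10⁻⁶ = 168.634 K
T = 24.7 + 168.634 = 193.334 °C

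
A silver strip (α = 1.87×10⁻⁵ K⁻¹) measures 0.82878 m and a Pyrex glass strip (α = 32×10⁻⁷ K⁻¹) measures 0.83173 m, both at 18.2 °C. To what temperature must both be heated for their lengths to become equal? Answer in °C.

Equal length when α₁L₁ΔT − α₂L₂ΔT = L₂ − L₁ = 2.95×10⁻³ m
α₁L₁ = 1.5498186×10⁻⁵, α₂L₂ = 2.661536×10⁻⁶ → Δ(αL) = 1.283665×10⁻⁵ m/K
ΔT = 2.95×10⁻³ / 1.283665×10⁻⁵ = 229.811 K, so T = 18.2 + 229.811 = 248.011 °C

T = 248.0 °C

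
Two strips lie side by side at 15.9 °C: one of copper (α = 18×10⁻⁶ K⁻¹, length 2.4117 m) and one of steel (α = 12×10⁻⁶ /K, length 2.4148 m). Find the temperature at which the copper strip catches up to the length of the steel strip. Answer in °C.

L₁(1 + α₁ΔT) = L₂(1 + α₂ΔT) ⇒ ΔT = (L₂ − L₁)/(α₁L₁ − α₂L₂)
L₂ − L₁ = 2.4148 − 2.4117 = 3.10×10⁻³ m
α₁L₁ − α₂L₂ = 18×10⁻⁶×2.4117 − 12×10⁻⁶×2.4148 = 1.4433×10⁻⁵ m/K
ΔT = 3.10×10⁻³ / 1.4433×10⁻⁵ = 214.786 K
T = 15.9 + 214.786 = 230.686 °C

T = 230.7 °C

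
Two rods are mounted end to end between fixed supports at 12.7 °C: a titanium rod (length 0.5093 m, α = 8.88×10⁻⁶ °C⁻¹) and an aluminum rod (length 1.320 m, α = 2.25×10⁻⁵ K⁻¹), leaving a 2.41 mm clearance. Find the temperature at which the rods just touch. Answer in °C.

Gap closes when ΔL₁ + ΔL₂ = 2.41 mm = 2.41×10⁻³ m
(α₁L₁ + α₂L₂)ΔT = g
α₁L₁ + α₂L₂ = 8.88×10⁻⁶×0.5093 + 2.25×10⁻⁵×1.320 = 3.4222584×10⁻⁵ m/K
ΔT = 2.41×10⁻³ / 3.4222584×10⁻⁵ = 70.421 K
T = 12.7 + 70.421 = 83.121 °C

T = 83.1 °C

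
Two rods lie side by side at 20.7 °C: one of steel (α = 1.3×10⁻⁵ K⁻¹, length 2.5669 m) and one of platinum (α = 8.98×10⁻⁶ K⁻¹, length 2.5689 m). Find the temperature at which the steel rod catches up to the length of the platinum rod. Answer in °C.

T = 214.9 °C

L₁(1 + α₁ΔT) = L₂(1 + α₂ΔT) ⇒ ΔT = (L₂ − L₁)/(α₁L₁ − α₂L₂)
L₂ − L₁ = 2.5689 − 2.5669 = 2.00×10⁻³ m
α₁L₁ − α₂L₂ = 1.3×10⁻⁵×2.5669 − 8.98×10⁻⁶×2.5689 = 1.0300978×10⁻⁵ m/K
ΔT = 2.00×10⁻³ / 1.0300978×10⁻⁵ = 194.156 K
T = 20.7 + 194.156 = 214.856 °C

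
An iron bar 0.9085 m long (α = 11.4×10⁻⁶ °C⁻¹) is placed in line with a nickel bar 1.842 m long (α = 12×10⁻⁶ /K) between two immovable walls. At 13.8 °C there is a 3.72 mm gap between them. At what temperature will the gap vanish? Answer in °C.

Gap closes when ΔL₁ + ΔL₂ = 3.72 mm = 3.72×10⁻³ m
(α₁L₁ + α₂L₂)ΔT = g
α₁L₁ + α₂L₂ = 11.4×10⁻⁶×0.9085 + 12×10⁻⁶×1.842 = 3.24609×10⁻⁵ m/K
ΔT = 3.72×10⁻³ / 3.24609×10⁻⁵ = 114.60 K
T = 13.8 + 114.60 = 128.40 °C

T = 128 °C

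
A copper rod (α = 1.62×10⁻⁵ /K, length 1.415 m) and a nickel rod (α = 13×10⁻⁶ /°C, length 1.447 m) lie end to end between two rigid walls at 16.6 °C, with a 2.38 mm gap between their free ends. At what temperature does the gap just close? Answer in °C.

T = 73.6 °C

Gap closes when ΔL₁ + ΔL₂ = 2.38 mm = 2.38×10⁻³ m
(α₁L₁ + α₂L₂)ΔT = g
α₁L₁ + α₂L₂ = 1.62×10⁻⁵×1.415 + 13×10⁻⁶×1.447 = 4.1734×10⁻⁵ m/K
ΔT = 2.38×10⁻³ / 4.1734×10⁻⁵ = 57.028 K
T = 16.6 + 57.028 = 73.628 °C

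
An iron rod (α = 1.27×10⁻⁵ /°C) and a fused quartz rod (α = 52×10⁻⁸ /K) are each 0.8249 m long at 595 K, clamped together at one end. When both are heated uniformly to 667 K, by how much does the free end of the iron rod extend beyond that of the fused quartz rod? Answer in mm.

ΔT = 72 K
iron: ΔL = 1.27×10⁻⁵ × 0.8249 m × 72 = 7.5429×10⁻⁴ m = 0.75429 mm
fused quartz: ΔL = 52×10⁻⁸ × 0.8249 m × 72 = 3.0884×10⁻⁵ m = 0.030884 mm
difference = 0.75429 − 0.030884 = 0.723406 mm

0.723 mm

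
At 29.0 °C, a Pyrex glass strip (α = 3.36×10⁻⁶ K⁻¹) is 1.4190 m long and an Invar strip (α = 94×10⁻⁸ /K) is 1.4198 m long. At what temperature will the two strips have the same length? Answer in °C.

L₁(1 + α₁ΔT) = L₂(1 + α₂ΔT) ⇒ ΔT = (L₂ − L₁)/(α₁L₁ − α₂L₂)
L₂ − L₁ = 1.4198 − 1.4190 = 8.00×10⁻⁴ m
α₁L₁ − α₂L₂ = 3.36×10⁻⁶×1.4190 − 94×10⁻⁸×1.4198 = 3.433228×10⁻⁶ m/K
ΔT = 8.00×10⁻⁴ / 3.433228×10⁻⁶ = 233.017 K
T = 29.0 + 233.017 = 262.017 °C

T = 262.0 °C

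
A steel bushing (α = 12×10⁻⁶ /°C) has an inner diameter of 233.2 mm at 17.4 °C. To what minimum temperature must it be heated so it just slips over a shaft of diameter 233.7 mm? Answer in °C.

T = 196 °C

Required Δd = 233.7 − 233.2 = 0.5 mm
Δd = αd₀ΔT ⇒ ΔT = Δd/(αd₀) = 0.5 / (12×10⁻⁶ × 233.2) = 178.67 K
T_min = 17.4 + 178.67 = 196.07 °C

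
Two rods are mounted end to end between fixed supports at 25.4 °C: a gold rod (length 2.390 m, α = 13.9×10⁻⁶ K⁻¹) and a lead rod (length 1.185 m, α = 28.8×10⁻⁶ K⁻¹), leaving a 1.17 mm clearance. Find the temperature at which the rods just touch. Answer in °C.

Gap closes when ΔL₁ + ΔL₂ = 1.17 mm = 1.17×10⁻³ m
(α₁L₁ + α₂L₂)ΔT = g
α₁L₁ + α₂L₂ = 13.9×10⁻⁶×2.390 + 28.8×10⁻⁶×1.185 = 6.7349×10⁻⁵ m/K
ΔT = 1.17×10⁻³ / 6.7349×10⁻⁵ = 17.372 K
T = 25.4 + 17.372 = 42.772 °C

T = 42.8 °C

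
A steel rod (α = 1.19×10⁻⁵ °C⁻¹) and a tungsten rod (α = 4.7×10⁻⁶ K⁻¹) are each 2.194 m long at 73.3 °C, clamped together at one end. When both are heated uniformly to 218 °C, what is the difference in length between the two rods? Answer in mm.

2.29 mm

ΔT = 144.7 K
steel: ΔL = 1.19×10⁻⁵ × 2.194 m × 144.7 = 3.7779×10⁻³ m = 3.7779 mm
tungsten: ΔL = 4.7×10⁻⁶ × 2.194 m × 144.7 = 1.4921×10⁻³ m = 1.4921 mm
difference = 3.7779 − 1.4921 = 2.2858 mm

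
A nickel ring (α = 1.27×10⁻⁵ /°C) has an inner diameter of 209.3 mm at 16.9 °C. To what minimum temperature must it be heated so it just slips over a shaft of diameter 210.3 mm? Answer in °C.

T = 393 °C

Required Δd = 210.3 − 209.3 = 1.0 mm
Δd = αd₀ΔT ⇒ ΔT = Δd/(αd₀) = 1.0 / (1.27×10⁻⁵ × 209.3) = 376.21 K
T_min = 16.9 + 376.21 = 393.11 °C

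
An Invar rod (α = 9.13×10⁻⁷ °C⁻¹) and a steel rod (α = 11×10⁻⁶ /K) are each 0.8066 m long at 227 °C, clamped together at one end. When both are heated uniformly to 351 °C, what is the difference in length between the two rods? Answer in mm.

1.01 mm

ΔT = 124 K
Invar: ΔL = 9.13×10⁻⁷ × 0.8066 m × 124 = 9.1317×10⁻⁵ m = 0.091317 mm
steel: ΔL = 11×10⁻⁶ × 0.8066 m × 124 = 1.1002×10⁻³ m = 1.1002 mm
difference = 1.1002 − 0.091317 = 1.008883 mm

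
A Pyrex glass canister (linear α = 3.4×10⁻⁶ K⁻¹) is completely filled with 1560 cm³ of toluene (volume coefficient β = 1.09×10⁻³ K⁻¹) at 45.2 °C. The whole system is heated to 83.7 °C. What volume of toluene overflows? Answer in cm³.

The canister also expands: β_container ≈ 3α = 1.02×10⁻⁵ /K
Net overflow = V₀(β_liq − 3α_cont)ΔT
β − 3α = 1.09×10⁻³ − 1.02×10⁻⁵ = 1.0798×10⁻³ /K; ΔT = 38.5 K
ΔV = 1560 × 1.0798×10⁻³ × 38.5 = 64.9 cm³

64.9 cm³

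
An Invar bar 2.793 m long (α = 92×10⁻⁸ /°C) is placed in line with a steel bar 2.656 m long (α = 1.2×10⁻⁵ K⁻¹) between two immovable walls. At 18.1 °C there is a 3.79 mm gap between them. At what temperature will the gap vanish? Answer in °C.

T = 128 °C

Gap closes when ΔL₁ + ΔL₂ = 3.79 mm = 3.79×10⁻³ m
(α₁L₁ + α₂L₂)ΔT = g
α₁L₁ + α₂L₂ = 92×10⁻⁸×2.793 + 1.2×10⁻⁵×2.656 = 3.444156×10⁻⁵ m/K
ΔT = 3.79×10⁻³ / 3.444156×10⁻⁵ = 110.04 K
T = 18.1 + 110.04 = 128.14 °C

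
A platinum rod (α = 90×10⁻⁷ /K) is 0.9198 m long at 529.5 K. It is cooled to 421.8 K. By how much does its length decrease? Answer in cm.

ΔL = 0.0892 cm

|ΔT| = |421.8 − 529.5| = 107.7 K
ΔL = αL₀ΔT = (90×10⁻⁷)(0.9198)(107.7) = 8.92×10⁻⁴ m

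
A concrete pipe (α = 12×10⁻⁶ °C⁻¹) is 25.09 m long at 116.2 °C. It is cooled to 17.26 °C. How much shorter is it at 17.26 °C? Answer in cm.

|ΔT| = |17.26 − 116.2| = 98.94 K
ΔL = αL₀ΔT = (12×10⁻⁶)(25.09)(98.94) = 2.98×10⁻² m

ΔL = 2.98 cm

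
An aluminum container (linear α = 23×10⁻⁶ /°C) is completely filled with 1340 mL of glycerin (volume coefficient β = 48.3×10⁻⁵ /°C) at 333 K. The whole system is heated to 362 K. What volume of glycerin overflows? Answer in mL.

The container also expands: β_container ≈ 3α = 6.9×10⁻⁵ /K
Net overflow = V₀(β_liq − 3α_cont)ΔT
β − 3α = 4.83×10⁻⁴ − 6.9×10⁻⁵ = 4.14×10⁻⁴ /K; ΔT = 29 K
ΔV = 1340 × 4.14×10⁻⁴ × 29 = 16.1 mL

16.1 mL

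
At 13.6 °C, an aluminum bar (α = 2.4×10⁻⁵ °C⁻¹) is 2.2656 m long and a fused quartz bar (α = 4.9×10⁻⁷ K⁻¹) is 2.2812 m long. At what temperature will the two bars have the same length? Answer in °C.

T = 306.5 °C

Equal length when α₁L₁ΔT − α₂L₂ΔT = L₂ − L₁ = 1.56×10⁻² m
α₁L₁ = 5.43744×10⁻⁵, α₂L₂ = 1.117788×10⁻⁶ → Δ(αL) = 5.3256612×10⁻⁵ m/K
ΔT = 1.56×10⁻² / 5.3256612×10⁻⁵ = 292.921 K, so T = 13.6 + 292.921 = 306.521 °C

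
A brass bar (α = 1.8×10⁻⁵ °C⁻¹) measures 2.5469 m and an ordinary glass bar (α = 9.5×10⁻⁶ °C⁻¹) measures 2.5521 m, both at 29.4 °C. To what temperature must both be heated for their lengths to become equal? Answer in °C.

Equal length when α₁L₁ΔT − α₂L₂ΔT = L₂ − L₁ = 5.20×10⁻³ m
α₁L₁ = 4.58442×10⁻⁵, α₂L₂ = 2.424495×10⁻⁵ → Δ(αL) = 2.159925×10⁻⁵ m/K
ΔT = 5.20×10⁻³ / 2.159925×10⁻⁵ = 240.749 K, so T = 29.4 + 240.749 = 270.149 °C

T = 270.1 °C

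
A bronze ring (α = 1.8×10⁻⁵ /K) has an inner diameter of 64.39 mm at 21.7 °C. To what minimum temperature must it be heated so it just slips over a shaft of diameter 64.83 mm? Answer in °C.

Required Δd = 64.83 − 64.39 = 0.44 mm
Δd = αd₀ΔT ⇒ ΔT = Δd/(αd₀) = 0.44 / (1.8×10⁻⁵ × 64.39) = 379.63 K
T_min = 21.7 + 379.63 = 401.33 °C

T = 401 °C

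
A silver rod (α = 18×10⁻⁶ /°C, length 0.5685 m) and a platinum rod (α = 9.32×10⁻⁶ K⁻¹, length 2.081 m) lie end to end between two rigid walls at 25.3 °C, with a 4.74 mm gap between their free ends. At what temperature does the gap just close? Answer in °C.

T = 185 °C

α₁L₁ = 1.0233×10⁻⁵ m/K, α₂L₂ = 1.939492×10⁻⁵ m/K → total 2.962792×10⁻⁵ m/K
ΔT = g/(α₁L₁+α₂L₂) = 4.74×10⁻³ / 2.962792×10⁻⁵ = 159.98 K
T = 25.3 + 159.98 = 185.28 °C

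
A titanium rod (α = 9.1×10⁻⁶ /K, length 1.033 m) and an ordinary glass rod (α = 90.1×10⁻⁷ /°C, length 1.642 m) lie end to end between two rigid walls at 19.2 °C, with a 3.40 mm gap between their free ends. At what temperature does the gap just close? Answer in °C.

T = 160 °C

Gap closes when ΔL₁ + ΔL₂ = 3.40 mm = 3.40×10⁻³ m
(α₁L₁ + α₂L₂)ΔT = g
α₁L₁ + α₂L₂ = 9.1×10⁻⁶×1.033 + 90.1×10⁻⁷×1.642 = 2.419472×10⁻⁵ m/K
ΔT = 3.40×10⁻³ / 2.419472×10⁻⁵ = 140.53 K
T = 19.2 + 140.53 = 159.73 °C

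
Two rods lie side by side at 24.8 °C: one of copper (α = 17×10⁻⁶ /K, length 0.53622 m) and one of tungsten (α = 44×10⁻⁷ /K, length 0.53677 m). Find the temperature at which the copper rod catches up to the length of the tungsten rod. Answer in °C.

Equal length when α₁L₁ΔT − α₂L₂ΔT = L₂ − L₁ = 5.50×10⁻⁴ m
α₁L₁ = 9.11574×10⁻⁶, α₂L₂ = 2.361788×10⁻⁶ → Δ(αL) = 6.753952×10⁻⁶ m/K
ΔT = 5.50×10⁻⁴ / 6.753952×10⁻⁶ = 81.434 K, so T = 24.8 + 81.434 = 106.234 °C

T = 106.2 °C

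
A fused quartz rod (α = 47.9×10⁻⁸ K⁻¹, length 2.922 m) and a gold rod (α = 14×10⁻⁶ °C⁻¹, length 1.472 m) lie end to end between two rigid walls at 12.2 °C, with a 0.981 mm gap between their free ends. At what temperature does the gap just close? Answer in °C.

T = 56.8 °C

α₁L₁ = 1.399638×10⁻⁶ m/K, α₂L₂ = 2.0608×10⁻⁵ m/K → total 2.2007638×10⁻⁵ m/K
ΔT = g/(α₁L₁+α₂L₂) = 9.81×10⁻⁴ / 2.2007638×10⁻⁵ = 44.575 K
T = 12.2 + 44.575 = 56.775 °C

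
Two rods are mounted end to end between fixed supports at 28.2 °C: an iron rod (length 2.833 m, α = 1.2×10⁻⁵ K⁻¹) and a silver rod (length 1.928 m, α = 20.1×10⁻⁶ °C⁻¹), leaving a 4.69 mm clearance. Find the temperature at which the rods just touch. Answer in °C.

α₁L₁ = 3.3996×10⁻⁵ m/K, α₂L₂ = 3.87528×10⁻⁵ m/K → total 7.27488×10⁻⁵ m/K
ΔT = g/(α₁L₁+α₂L₂) = 4.69×10⁻³ / 7.27488×10⁻⁵ = 64.468 K
T = 28.2 + 64.468 = 92.668 °C

T = 92.7 °C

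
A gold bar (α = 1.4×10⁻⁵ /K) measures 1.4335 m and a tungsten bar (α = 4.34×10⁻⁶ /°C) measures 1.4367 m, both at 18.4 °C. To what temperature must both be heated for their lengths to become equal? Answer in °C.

T = 249.7 °C

L₁(1 + α₁ΔT) = L₂(1 + α₂ΔT) ⇒ ΔT = (L₂ − L₁)/(α₁L₁ − α₂L₂)
L₂ − L₁ = 1.4367 − 1.4335 = 3.20×10⁻³ m
α₁L₁ − α₂L₂ = 1.4×10⁻⁵×1.4335 − 4.34×10⁻⁶×1.4367 = 1.3833722×10⁻⁵ m/K
ΔT = 3.20×10⁻³ / 1.3833722×10⁻⁵ = 231.319 K
T = 18.4 + 231.319 = 249.719 °C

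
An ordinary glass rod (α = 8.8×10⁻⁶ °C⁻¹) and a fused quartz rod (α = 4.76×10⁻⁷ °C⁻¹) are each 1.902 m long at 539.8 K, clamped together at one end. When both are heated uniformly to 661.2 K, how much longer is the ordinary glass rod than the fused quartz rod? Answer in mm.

1.92 mm

ΔT = 121.4 K
ordinary glass: ΔL = 8.8×10⁻⁶ × 1.902 m × 121.4 = 2.0319×10⁻³ m = 2.0319 mm
fused quartz: ΔL = 4.76×10⁻⁷ × 1.902 m × 121.4 = 1.0991×10⁻⁴ m = 0.10991 mm
difference = 2.0319 − 0.10991 = 1.92199 mm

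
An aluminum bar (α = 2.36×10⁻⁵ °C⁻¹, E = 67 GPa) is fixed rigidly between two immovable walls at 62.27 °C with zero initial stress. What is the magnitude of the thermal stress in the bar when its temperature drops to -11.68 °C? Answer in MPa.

σ = 117 MPa

Fully constrained: the free strain ε = αΔT is blocked, so σ = Eε = EαΔT.
|ΔT| = 73.95 K
σ = 67.0×10⁹ × 2.36×10⁻⁵ × 73.95 = 1.17×10⁸ Pa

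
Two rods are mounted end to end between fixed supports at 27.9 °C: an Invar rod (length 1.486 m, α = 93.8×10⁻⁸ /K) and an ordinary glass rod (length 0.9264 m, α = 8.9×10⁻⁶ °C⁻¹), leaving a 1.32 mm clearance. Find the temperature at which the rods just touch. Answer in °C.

α₁L₁ = 1.393868×10⁻⁶ m/K, α₂L₂ = 8.24496×10⁻⁶ m/K → total 9.638828×10⁻⁶ m/K
ΔT = g/(α₁L₁+α₂L₂) = 1.32×10⁻³ / 9.638828×10⁻⁶ = 136.95 K
T = 27.9 + 136.95 = 164.85 °C

T = 165 °C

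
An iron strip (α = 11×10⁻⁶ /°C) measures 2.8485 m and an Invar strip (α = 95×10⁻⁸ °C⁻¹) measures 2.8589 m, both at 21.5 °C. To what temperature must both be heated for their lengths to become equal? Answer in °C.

L₁(1 + α₁ΔT) = L₂(1 + α₂ΔT) ⇒ ΔT = (L₂ − L₁)/(α₁L₁ − α₂L₂)
L₂ − L₁ = 2.8589 − 2.8485 = 1.04×10⁻² m
α₁L₁ − α₂L₂ = 11×10⁻⁶×2.8485 − 95×10⁻⁸×2.8589 = 2.8617545×10⁻⁵ m/K
ΔT = 1.04×10⁻² / 2.8617545×10⁻⁵ = 363.413 K
T = 21.5 + 363.413 = 384.913 °C

T = 384.9 °C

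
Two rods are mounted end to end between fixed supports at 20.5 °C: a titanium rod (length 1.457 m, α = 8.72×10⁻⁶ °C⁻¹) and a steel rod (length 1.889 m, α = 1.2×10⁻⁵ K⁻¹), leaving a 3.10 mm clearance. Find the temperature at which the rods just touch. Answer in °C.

T = 108 °C

Gap closes when ΔL₁ + ΔL₂ = 3.10 mm = 3.10×10⁻³ m
(α₁L₁ + α₂L₂)ΔT = g
α₁L₁ + α₂L₂ = 8.72×10⁻⁶×1.457 + 1.2×10⁻⁵×1.889 = 3.537304×10⁻⁵ m/K
ΔT = 3.10×10⁻³ / 3.537304×10⁻⁵ = 87.64 K
T = 20.5 + 87.64 = 108.14 °C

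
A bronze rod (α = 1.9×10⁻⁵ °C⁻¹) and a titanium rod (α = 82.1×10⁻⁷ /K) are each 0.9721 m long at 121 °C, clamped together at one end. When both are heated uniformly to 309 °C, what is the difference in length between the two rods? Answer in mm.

1.97 mm

ΔT = 188 K
bronze: ΔL = 1.9×10⁻⁵ × 0.9721 m × 188 = 3.4723×10⁻³ m = 3.4723 mm
titanium: ΔL = 82.1×10⁻⁷ × 0.9721 m × 188 = 1.5004×10⁻³ m = 1.5004 mm
difference = 3.4723 − 1.5004 = 1.9719 mm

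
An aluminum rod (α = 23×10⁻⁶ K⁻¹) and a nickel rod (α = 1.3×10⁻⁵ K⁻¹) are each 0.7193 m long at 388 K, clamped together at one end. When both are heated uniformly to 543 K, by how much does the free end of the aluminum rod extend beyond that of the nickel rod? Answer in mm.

ΔT = 155 K
aluminum: ΔL = 23×10⁻⁶ × 0.7193 m × 155 = 2.5643×10⁻³ m = 2.5643 mm
nickel: ΔL = 1.3×10⁻⁵ × 0.7193 m × 155 = 1.4494×10⁻³ m = 1.4494 mm
difference = 2.5643 − 1.4494 = 1.1149 mm

1.11 mm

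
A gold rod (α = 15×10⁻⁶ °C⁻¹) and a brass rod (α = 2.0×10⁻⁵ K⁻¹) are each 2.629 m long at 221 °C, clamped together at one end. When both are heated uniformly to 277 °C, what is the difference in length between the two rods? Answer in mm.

0.736 mm

ΔT = 56 K
gold: ΔL = 15×10⁻⁶ × 2.629 m × 56 = 2.2084×10⁻³ m = 2.2084 mm
brass: ΔL = 2.0×10⁻⁵ × 2.629 m × 56 = 2.9445×10⁻³ m = 2.9445 mm
difference = 2.9445 − 2.2084 = 0.7361 mm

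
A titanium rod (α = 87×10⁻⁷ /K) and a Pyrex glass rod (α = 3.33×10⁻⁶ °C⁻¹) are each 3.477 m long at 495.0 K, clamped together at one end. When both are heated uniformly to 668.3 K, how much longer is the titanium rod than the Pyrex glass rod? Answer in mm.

ΔT = 173.3 K
titanium: ΔL = 87×10⁻⁷ × 3.477 m × 173.3 = 5.2423×10⁻³ m = 5.2423 mm
Pyrex glass: ΔL = 3.33×10⁻⁶ × 3.477 m × 173.3 = 2.0065×10⁻³ m = 2.0065 mm
difference = 5.2423 − 2.0065 = 3.2358 mm

3.24 mm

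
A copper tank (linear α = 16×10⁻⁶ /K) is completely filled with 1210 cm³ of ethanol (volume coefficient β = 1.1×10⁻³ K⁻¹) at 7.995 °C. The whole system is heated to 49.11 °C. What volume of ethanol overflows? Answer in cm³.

52.3 cm³

The tank also expands: β_container ≈ 3α = 4.8×10⁻⁵ /K
Net overflow = V₀(β_liq − 3α_cont)ΔT
β − 3α = 1.10×10⁻³ − 4.8×10⁻⁵ = 1.052×10⁻³ /K; ΔT = 41.115 K
ΔV = 1210 × 1.052×10⁻³ × 41.115 = 52.3 cm³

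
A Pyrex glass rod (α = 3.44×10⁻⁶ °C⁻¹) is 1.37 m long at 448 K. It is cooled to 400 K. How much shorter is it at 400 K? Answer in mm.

|ΔT| = |400 − 448| = 48 K
ΔL = αL₀ΔT = (3.44×10⁻⁶)(1.37)(48) = 2.26×10⁻⁴ m

ΔL = 0.226 mm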